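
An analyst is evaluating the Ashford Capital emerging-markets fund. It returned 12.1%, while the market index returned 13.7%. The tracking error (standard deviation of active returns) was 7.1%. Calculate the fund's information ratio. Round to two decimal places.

-0.23

IR = (Rp − Rb) / TE = (12.1% − 13.7%) / 7.1% = -1.60% / 7.1% = -0.2254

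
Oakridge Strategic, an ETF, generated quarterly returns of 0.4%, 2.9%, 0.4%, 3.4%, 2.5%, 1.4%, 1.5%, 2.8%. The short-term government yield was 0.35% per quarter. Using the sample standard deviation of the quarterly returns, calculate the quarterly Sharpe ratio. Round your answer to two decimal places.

μ = (0.4 + 2.9 + 0.4 + 3.4 + 2.5 + 1.4 + 1.5 + 2.8) / 8 = 1.9125%
Σ(r − μ)² = (0.4 − 1.9125)² + (2.9 − 1.9125)² + (0.4 − 1.9125)² + … = 9.3288
σ = √[9.3288 / 7] = 1.1544%
Sharpe = (μ − rf) / σ = (1.9125 − 0.35) / 1.1544 = 1.5625 / 1.1544 = 1.3535

1.35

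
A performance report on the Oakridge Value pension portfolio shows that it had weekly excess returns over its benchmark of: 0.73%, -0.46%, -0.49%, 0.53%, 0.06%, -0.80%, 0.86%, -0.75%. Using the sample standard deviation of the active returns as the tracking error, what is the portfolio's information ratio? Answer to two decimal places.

-0.06

r̄ = (0.73 − 0.46 − 0.49 + 0.53 + 0.06 − 0.8 + 0.86 − 0.75) / 8 = -0.0400%
Σ(r − r̄)² = (0.73 − (-0.0400))² + (-0.46 − (-0.0400))² + … = 3.1984
σ = √[3.1984 / 7] = 0.6760%
IR = r̄ / tracking error = -0.0400 / 0.6760 = -0.0592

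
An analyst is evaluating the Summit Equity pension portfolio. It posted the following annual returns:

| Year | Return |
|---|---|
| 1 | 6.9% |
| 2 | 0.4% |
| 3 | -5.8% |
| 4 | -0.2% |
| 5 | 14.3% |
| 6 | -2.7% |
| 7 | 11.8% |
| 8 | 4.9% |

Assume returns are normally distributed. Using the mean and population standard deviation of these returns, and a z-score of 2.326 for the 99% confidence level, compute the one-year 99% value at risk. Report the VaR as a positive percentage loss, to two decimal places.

11.62

r̄ = (6.9 + 0.4 − 5.8 − 0.2 + 14.3 − 2.7 + 11.8 + 4.9) / 8 = 3.7000%
Σ(r − r̄)² = (6.9 − 3.7000)² + (0.4 − 3.7000)² + (-5.8 − 3.7000)² + … = 346.9600
population σ = √(346.9600 / 8) = √43.3700 = 6.5856%
VaR = −(r̄ − z·σ) = −(3.7000 − 2.326 × 6.5856) = −(-11.6181) = 11.6181%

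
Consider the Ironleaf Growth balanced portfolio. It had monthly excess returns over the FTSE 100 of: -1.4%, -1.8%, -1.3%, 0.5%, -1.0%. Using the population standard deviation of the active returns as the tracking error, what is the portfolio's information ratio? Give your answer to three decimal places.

-1.262

Mean return r̄ = -5.00 / 5 = -1.0000%
Population σ = √[Σ(r − r̄)² / 5] = √[3.1400 / 5] = √0.6280 = 0.7925%
IR = r̄ / tracking error = -1.0000 / 0.7925 = -1.2618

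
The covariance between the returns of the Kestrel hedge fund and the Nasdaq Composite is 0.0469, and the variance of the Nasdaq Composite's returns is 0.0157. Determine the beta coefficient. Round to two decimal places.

2.99

β = Cov(Rp, Rm) / Var(Rm) = 0.0469 / 0.0157 = 2.9873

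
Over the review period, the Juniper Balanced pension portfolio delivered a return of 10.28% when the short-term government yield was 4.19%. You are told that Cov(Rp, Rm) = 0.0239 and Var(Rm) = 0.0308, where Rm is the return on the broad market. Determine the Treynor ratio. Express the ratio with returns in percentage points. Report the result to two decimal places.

β = Cov / Var = 0.0239 / 0.0308 = 0.7760
Treynor = (Rp − Rf) / β = (10.28% − 4.19%) / 0.7760 = 6.09 / 0.7760 = 7.8479

7.85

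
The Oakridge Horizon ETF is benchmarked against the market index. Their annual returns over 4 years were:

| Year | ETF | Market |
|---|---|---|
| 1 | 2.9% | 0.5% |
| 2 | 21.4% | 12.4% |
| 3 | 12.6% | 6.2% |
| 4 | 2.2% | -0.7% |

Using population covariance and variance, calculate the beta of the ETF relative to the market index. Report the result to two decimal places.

r̄p = 9.7750%,  r̄m = 4.6000%
Cov = Σ(rp − r̄p)(rm − r̄m) / 4 = 40.8825
Var(rm) = Σ(rm − r̄m)² / 4 = 27.0750
β = Cov / Var = 40.8825 / 27.0750 = 1.5100

1.51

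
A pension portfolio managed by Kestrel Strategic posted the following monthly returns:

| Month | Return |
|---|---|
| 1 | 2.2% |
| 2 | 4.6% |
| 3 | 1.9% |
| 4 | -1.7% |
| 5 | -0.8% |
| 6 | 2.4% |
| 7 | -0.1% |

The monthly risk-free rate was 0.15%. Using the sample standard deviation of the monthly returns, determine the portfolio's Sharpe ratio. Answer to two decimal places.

0.49

μ = (2.2 + 4.6 + 1.9 − 1.7 − 0.8 + 2.4 − 0.1) / 7 = 1.2143%
Σ(r − μ)² = 28.5886; sample σ = √(28.5886/6) = 2.1828%
Sharpe = (μ − rf) / σ = (1.2143 − 0.15) / 2.1828 = 1.0643 / 2.1828 = 0.4876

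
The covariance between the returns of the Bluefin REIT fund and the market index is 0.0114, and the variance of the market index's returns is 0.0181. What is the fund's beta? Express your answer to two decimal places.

β = Cov(Rp, Rm) / Var(Rm) = 0.0114 / 0.0181 = 0.6298

0.63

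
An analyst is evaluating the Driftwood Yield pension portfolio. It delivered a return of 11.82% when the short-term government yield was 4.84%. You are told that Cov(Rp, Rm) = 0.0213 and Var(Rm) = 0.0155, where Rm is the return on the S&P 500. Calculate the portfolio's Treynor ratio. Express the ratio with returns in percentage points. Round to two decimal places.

β = Cov / Var = 0.0213 / 0.0155 = 1.3742
Treynor = (Rp − Rf) / β = (11.82% − 4.84%) / 1.3742 = 6.98 / 1.3742 = 5.0793

5.08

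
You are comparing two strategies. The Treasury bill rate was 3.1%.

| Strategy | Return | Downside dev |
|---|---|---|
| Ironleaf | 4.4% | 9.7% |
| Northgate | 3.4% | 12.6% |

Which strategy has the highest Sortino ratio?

Ironleaf

Ironleaf: Sortino ratio = (4.4% − 3.1%) / 9.7% = 0.134
Northgate: Sortino ratio = (3.4% − 3.1%) / 12.6% = 0.024
Highest: Ironleaf (0.134).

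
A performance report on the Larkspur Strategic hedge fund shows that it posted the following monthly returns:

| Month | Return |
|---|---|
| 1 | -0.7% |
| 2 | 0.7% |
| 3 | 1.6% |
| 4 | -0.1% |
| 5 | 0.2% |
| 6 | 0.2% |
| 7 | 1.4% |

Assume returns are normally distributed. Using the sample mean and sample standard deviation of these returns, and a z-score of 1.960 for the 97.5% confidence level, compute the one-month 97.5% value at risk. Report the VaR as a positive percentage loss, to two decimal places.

r̄ = (-0.7 + 0.7 + 1.6 − 0.1 + 0.2 + 0.2 + 1.4) / 7 = 0.4714%
Sample std dev = √[4.0343 / 6] = 0.8200%
VaR = −(r̄ − z·σ) = −(0.4714 − 1.960 × 0.8200) = −(-1.1358) = 1.1358%

1.14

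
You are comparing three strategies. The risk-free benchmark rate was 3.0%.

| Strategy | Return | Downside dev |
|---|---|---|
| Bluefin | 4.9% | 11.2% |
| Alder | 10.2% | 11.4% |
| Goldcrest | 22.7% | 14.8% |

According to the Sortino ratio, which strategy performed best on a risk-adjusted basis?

Bluefin: Sortino ratio = (4.9% − 3.0%) / 11.2% = 0.170
Alder: Sortino ratio = (10.2% − 3.0%) / 11.4% = 0.632
Goldcrest: Sortino ratio = (22.7% − 3.0%) / 14.8% = 1.331
Highest: Goldcrest (1.331).

Goldcrest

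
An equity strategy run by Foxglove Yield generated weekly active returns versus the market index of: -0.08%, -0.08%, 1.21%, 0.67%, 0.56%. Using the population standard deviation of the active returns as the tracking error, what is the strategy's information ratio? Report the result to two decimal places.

r̄ = (-0.08 − 0.08 + 1.21 + 0.67 + 0.56) / 5 = 2.280 / 5 = 0.4560%
Σ(r − r̄)² = (-0.08 − 0.4560)² + (-0.08 − 0.4560)² + (1.21 − 0.4560)² + … = 1.1997
population σ = √(1.1997 / 5) = √0.2399 = 0.4898%
IR = r̄ / tracking error = 0.4560 / 0.4898 = 0.9310

0.93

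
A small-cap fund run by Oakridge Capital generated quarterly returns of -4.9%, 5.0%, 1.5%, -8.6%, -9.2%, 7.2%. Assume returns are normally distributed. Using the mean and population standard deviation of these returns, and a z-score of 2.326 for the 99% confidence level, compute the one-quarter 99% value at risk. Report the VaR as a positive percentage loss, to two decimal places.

r̄ = (-4.9 + 5 + 1.5 − 8.6 − 9.2 + 7.2) / 6 = -1.5000%
Population σ = √[Σ(r − r̄)² / 6] = √[248.2000 / 6] = √41.3667 = 6.4317%
VaR = −(r̄ − z·σ) = −(-1.5000 − 2.326 × 6.4317) = −(-16.4601) = 16.4601%

16.46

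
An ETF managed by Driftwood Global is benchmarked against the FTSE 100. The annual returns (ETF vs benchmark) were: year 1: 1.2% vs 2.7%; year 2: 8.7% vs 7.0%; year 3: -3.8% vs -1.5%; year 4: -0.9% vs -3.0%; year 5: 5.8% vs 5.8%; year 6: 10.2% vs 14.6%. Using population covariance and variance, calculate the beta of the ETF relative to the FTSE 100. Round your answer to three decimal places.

r̄p = 3.5333%,  r̄m = 4.2667%
Cov = Σ(rp − r̄p)(rm − r̄m) / 6 = 27.4411
Var(rm) = Σ(rm − r̄m)² / 6 = 34.1856
β = Cov / Var = 27.4411 / 34.1856 = 0.8027

0.803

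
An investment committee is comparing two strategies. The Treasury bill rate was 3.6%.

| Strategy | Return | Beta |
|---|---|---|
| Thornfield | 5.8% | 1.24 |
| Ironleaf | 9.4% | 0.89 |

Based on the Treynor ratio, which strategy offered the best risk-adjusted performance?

Thornfield: Treynor = (5.8% − 3.6%) / 1.24 = 1.774
Ironleaf: Treynor = (9.4% − 3.6%) / 0.89 = 6.517
Highest: Ironleaf (6.517).

Ironleaf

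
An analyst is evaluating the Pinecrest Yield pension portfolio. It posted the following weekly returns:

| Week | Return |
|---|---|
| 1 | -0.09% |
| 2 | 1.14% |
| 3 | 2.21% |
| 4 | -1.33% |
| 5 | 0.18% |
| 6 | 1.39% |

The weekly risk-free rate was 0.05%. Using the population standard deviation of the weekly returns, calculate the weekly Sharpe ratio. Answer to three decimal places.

μ = (-0.09 + 1.14 + 2.21 − 1.33 + 0.18 + 1.39) / 6 = 0.5833%
Population σ = √[Σ(r − μ)² / 6] = √[7.8835 / 6] = √1.3139 = 1.1463%
Sharpe = (μ − rf) / σ = (0.5833 − 0.05) / 1.1463 = 0.5333 / 1.1463 = 0.4652

0.465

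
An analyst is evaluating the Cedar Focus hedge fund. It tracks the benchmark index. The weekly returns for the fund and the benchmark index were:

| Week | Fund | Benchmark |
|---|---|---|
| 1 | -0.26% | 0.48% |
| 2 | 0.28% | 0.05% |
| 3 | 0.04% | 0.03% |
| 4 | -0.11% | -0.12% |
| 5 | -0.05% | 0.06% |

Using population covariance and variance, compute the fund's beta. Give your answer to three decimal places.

r̄p = -0.0200%,  r̄m = 0.1000%
Cov = Σ(rp − r̄p)(rm − r̄m) / 5 = -0.0179
Var(rm) = Σ(rm − r̄m)² / 5 = 0.0404
β = Cov / Var = -0.0179 / 0.0404 = -0.4431

-0.443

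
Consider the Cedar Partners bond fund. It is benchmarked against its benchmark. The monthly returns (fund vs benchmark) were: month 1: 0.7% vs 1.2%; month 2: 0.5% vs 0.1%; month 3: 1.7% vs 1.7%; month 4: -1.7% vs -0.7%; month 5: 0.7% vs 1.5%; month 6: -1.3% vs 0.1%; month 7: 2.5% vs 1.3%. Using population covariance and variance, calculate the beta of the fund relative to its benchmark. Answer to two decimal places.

r̄p = 0.4429%,  r̄m = 0.7429%
Cov = Σ(rp − r̄p)(rm − r̄m) / 7 = 0.9767
Var(rm) = Σ(rm − r̄m)² / 7 = 0.7024
β = Cov / Var = 0.9767 / 0.7024 = 1.3905

1.39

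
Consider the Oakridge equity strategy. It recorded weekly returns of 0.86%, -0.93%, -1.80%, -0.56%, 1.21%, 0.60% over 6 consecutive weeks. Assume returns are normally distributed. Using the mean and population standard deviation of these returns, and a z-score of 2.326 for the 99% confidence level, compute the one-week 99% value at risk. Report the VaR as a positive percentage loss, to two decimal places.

2.60

Mean return μ = -0.620 / 6 = -0.1033%
Σ(r − μ)² = 6.9181; population σ = √(6.9181/6) = 1.0738%
VaR = −(μ − z·σ) = −(-0.1033 − 2.326 × 1.0738) = −(-2.6010) = 2.6010%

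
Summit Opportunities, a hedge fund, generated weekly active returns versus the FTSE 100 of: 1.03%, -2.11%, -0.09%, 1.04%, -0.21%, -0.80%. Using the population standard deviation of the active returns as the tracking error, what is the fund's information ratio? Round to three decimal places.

-0.175

Mean return r̄ = -1.140 / 6 = -0.1900%
Population std dev = √[7.0702 / 6] = 1.0855%
IR = r̄ / tracking error = -0.1900 / 1.0855 = -0.1750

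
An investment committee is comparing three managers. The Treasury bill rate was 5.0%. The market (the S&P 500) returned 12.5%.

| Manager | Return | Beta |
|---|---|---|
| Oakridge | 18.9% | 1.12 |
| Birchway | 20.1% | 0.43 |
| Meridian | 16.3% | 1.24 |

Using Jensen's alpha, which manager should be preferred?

Birchway

Oakridge: α = 18.9% − [5.0% + 1.12 × (12.5% − 5.0%)] = 5.500
Birchway: α = 20.1% − [5.0% + 0.43 × (12.5% − 5.0%)] = 11.875
Meridian: α = 16.3% − [5.0% + 1.24 × (12.5% − 5.0%)] = 2.000
Highest: Birchway (11.875).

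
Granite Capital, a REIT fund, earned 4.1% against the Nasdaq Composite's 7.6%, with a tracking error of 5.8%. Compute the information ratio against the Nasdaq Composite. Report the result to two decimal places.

IR = (Rp − Rb) / TE = (4.1% − 7.6%) / 5.8% = -3.50% / 5.8% = -0.6034

-0.60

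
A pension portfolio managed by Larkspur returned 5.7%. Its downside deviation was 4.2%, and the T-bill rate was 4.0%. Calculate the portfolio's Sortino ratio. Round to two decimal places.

0.40

Sortino = (Rp − Rf) / σd = (5.7% − 4.0%) / 4.2% = 1.70% / 4.2% = 0.4048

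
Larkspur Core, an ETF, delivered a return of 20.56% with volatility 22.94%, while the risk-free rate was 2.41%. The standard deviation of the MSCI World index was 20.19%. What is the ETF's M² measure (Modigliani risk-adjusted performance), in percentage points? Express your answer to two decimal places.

Sharpe = (Rp − Rf) / σp = (20.56% − 2.41%) / 22.94% = 0.7912
M² = Rf + Sharpe × σm = 2.41% + 0.7912 × 20.19% = 18.3843%

18.38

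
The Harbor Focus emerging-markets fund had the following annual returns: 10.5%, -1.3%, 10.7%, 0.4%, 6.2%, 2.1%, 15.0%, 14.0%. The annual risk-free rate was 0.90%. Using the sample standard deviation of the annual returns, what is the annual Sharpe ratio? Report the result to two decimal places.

1.00

r̄ = (10.5 − 1.3 + 10.7 + 0.4 + 6.2 + 2.1 + 15 + 14) / 8 = 7.2000%
Sample std dev = √[275.7200 / 7] = 6.2760%
Sharpe = (r̄ − rf) / σ = (7.2000 − 0.9) / 6.2760 = 6.3000 / 6.2760 = 1.0038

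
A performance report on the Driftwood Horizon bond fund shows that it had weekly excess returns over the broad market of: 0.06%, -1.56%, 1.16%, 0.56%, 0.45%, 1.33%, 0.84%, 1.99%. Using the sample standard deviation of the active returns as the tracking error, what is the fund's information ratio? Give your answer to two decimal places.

Mean return r̄ = 4.830 / 8 = 0.6038%
Σ(r − r̄)² = (0.06 − 0.6038)² + (-1.56 − 0.6038)² + (1.16 − 0.6038)² + … = 7.8174
sample σ = √(7.8174 / 7) = √1.1168 = 1.0568%
IR = r̄ / tracking error = 0.6038 / 1.0568 = 0.5713

0.57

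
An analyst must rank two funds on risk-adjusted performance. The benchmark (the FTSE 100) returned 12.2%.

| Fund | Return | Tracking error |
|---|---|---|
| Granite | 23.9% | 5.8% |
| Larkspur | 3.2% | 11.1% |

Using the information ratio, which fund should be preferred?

Granite: IR = (23.9% − 12.2%) / 5.8% = 2.017
Larkspur: IR = (3.2% − 12.2%) / 11.1% = -0.811
Highest: Granite (2.017).

Granite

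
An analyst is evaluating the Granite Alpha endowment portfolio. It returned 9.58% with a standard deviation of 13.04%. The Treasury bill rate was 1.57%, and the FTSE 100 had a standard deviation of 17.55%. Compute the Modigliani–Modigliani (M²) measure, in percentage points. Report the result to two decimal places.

12.35

Sharpe = (Rp − Rf) / σp = (9.58% − 1.57%) / 13.04% = 0.6143
M² = Rf + Sharpe × σm = 1.57% + 0.6143 × 17.55% = 12.3510%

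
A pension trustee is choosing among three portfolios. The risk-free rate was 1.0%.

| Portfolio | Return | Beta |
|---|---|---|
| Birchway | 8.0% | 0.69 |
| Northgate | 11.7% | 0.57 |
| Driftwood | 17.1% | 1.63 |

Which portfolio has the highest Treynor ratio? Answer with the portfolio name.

Birchway: Treynor = (8.0% − 1.0%) / 0.69 = 10.145
Northgate: Treynor = (11.7% − 1.0%) / 0.57 = 18.772
Driftwood: Treynor = (17.1% − 1.0%) / 1.63 = 9.877
Highest: Northgate (18.772).

Northgate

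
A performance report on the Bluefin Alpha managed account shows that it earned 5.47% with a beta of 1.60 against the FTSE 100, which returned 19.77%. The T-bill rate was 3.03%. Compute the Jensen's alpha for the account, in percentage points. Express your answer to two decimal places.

-24.34

CAPM expected return = Rf + β(Rm − Rf) = 3.03% + 1.60 × (19.77% − 3.03%) = 3.03 + 1.60 × 16.74 = 29.8140%
Jensen's α = Rp − E[R] = 5.47% − 29.8140% = -24.3440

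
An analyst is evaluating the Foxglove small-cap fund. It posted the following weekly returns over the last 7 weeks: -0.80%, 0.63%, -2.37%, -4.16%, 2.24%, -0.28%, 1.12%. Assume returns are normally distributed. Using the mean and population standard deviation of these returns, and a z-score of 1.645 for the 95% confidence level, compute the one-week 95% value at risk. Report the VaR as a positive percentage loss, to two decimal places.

μ = (-0.8 + 0.63 − 2.37 − 4.16 + 2.24 − 0.28 + 1.12) / 7 = -0.5171%
Σ(r − μ)² = 28.4377; population σ = √(28.4377/7) = 2.0156%
VaR = −(μ − z·σ) = −(-0.5171 − 1.645 × 2.0156) = −(-3.8328) = 3.8328%

3.83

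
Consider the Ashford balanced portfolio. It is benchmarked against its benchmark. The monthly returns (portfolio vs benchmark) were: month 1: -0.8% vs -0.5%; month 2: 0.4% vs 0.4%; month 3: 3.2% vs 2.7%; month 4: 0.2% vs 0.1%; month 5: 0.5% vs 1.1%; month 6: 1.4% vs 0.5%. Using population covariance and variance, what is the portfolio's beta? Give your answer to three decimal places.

r̄p = 0.8167%,  r̄m = 0.7167%
Cov = Σ(rp − r̄p)(rm − r̄m) / 6 = 1.1597
Var(rm) = Σ(rm − r̄m)² / 6 = 1.0147
β = Cov / Var = 1.1597 / 1.0147 = 1.1429

1.143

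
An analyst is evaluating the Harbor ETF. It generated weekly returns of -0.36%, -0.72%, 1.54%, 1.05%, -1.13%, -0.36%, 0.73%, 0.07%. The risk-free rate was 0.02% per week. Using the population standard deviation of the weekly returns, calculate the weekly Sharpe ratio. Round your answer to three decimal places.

Mean return r̄ = 0.820 / 8 = 0.1025%
Σ(r − r̄)² = (-0.36 − 0.1025)² + (-0.72 − 0.1025)² + … = 5.9824
population σ = √(5.9824 / 8) = √0.7478 = 0.8648%
Sharpe = (r̄ − rf) / σ = (0.1025 − 0.02) / 0.8648 = 0.0825 / 0.8648 = 0.0954

0.095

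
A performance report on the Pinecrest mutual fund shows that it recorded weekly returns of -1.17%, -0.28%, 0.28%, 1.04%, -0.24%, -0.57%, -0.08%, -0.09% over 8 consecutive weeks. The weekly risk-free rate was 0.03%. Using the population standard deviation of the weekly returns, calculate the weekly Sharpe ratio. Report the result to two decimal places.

r̄ = (-1.17 − 0.28 + 0.28 + 1.04 − 0.24 − 0.57 − 0.08 − 0.09) / 8 = -1.110 / 8 = -0.1388%
Population std dev = √[2.8503 / 8] = 0.5969%
Sharpe = (r̄ − rf) / σ = (-0.1388 − 0.03) / 0.5969 = -0.1688 / 0.5969 = -0.2828

-0.28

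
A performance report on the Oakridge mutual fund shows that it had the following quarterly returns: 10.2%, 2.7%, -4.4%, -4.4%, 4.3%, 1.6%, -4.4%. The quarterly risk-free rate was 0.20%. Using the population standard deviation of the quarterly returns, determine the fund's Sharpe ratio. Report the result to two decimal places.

r̄ = (10.2 + 2.7 − 4.4 − 4.4 + 4.3 + 1.6 − 4.4) / 7 = 5.60 / 7 = 0.8000%
Σ(r − r̄)² = 185.9800; population σ = √(185.9800/7) = 5.1545%
Sharpe = (r̄ − rf) / σ = (0.8000 − 0.2) / 5.1545 = 0.6000 / 5.1545 = 0.1164

0.12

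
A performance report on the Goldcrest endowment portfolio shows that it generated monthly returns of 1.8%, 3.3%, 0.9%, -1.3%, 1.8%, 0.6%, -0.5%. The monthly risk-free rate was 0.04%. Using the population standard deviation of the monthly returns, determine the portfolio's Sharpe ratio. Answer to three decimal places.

0.633

Mean return μ = 6.60 / 7 = 0.9429%
Σ(r − μ)² = 14.2571; population σ = √(14.2571/7) = 1.4271%
Sharpe = (μ − rf) / σ = (0.9429 − 0.04) / 1.4271 = 0.9029 / 1.4271 = 0.6327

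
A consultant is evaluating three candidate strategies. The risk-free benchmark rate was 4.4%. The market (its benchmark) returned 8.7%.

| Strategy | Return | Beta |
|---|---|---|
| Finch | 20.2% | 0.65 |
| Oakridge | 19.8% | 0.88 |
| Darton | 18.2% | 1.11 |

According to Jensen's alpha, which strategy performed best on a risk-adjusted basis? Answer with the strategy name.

Finch

Finch: α = 20.2% − [4.4% + 0.65 × (8.7% − 4.4%)] = 13.005
Oakridge: α = 19.8% − [4.4% + 0.88 × (8.7% − 4.4%)] = 11.616
Darton: α = 18.2% − [4.4% + 1.11 × (8.7% − 4.4%)] = 9.027
Highest: Finch (13.005).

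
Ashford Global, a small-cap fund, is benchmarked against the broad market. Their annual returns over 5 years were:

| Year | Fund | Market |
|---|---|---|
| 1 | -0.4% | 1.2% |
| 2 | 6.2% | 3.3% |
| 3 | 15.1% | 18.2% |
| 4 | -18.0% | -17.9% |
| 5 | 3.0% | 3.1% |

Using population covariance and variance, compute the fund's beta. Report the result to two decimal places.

0.93

r̄p = 1.1800%,  r̄m = 1.5800%
Cov = Σ(rp − r̄p)(rm − r̄m) / 5 = 123.3956
Var(rm) = Σ(rm − r̄m)² / 5 = 132.2216
β = Cov / Var = 123.3956 / 132.2216 = 0.9332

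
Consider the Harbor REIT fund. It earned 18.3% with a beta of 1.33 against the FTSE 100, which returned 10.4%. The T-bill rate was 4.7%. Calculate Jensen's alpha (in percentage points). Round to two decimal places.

CAPM expected return = Rf + β(Rm − Rf) = 4.7% + 1.33 × (10.4% − 4.7%) = 4.7 + 1.33 × 5.70 = 12.2810%
Jensen's α = Rp − E[R] = 18.3% − 12.2810% = 6.0190

6.02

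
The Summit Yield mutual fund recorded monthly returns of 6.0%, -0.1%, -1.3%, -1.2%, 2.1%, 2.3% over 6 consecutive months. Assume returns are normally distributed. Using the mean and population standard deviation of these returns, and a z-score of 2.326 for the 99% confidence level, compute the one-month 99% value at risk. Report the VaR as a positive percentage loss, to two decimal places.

4.61

μ = (6 − 0.1 − 1.3 − 1.2 + 2.1 + 2.3) / 6 = 1.3000%
Σ(r − μ)² = (6 − 1.3000)² + (-0.1 − 1.3000)² + … = 38.7000
population σ = √(38.7000 / 6) = √6.4500 = 2.5397%
VaR = −(μ − z·σ) = −(1.3000 − 2.326 × 2.5397) = −(-4.6073) = 4.6073%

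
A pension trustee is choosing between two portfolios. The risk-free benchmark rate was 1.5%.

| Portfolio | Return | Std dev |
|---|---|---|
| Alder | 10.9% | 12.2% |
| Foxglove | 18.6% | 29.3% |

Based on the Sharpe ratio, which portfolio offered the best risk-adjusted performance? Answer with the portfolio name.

Alder: Sharpe ratio = (10.9% − 1.5%) / 12.2% = 0.770
Foxglove: Sharpe ratio = (18.6% − 1.5%) / 29.3% = 0.584
Highest: Alder (0.770).

Alder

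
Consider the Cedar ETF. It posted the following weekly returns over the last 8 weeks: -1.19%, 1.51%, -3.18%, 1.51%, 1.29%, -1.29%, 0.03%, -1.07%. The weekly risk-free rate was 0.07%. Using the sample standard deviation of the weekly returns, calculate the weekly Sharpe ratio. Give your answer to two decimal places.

-0.22

Mean return r̄ = -2.390 / 8 = -0.2988%
Σ(r − r̄)² = (-1.19 − (-0.2988))² + (1.51 − (-0.2988))² + (-3.18 − (-0.2988))² + … = 19.8487
σ = √[19.8487 / 7] = 1.6839%
Sharpe = (r̄ − rf) / σ = (-0.2988 − 0.07) / 1.6839 = -0.3688 / 1.6839 = -0.2190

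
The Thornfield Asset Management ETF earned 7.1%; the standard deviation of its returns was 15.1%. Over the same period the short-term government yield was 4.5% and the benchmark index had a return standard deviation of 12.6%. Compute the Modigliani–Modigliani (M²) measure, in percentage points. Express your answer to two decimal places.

6.67

Sharpe = (Rp − Rf) / σp = (7.1% − 4.5%) / 15.1% = 0.1722
M² = Rf + Sharpe × σm = 4.5% + 0.1722 × 12.6% = 6.6697%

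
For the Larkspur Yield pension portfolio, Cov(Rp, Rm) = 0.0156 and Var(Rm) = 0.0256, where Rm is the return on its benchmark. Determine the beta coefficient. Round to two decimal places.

β = Cov(Rp, Rm) / Var(Rm) = 0.0156 / 0.0256 = 0.6094

0.61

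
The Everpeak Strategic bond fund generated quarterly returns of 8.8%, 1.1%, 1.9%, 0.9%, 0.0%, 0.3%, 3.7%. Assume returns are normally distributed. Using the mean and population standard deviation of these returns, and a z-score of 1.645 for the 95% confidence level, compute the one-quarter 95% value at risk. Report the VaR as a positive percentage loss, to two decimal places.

μ = (8.8 + 1.1 + 1.9 + 0.9 + 0 + 0.3 + 3.7) / 7 = 2.3857%
Population σ = √[Σ(r − μ)² / 7] = √[57.0086 / 7] = √8.1441 = 2.8538%
VaR = −(μ − z·σ) = −(2.3857 − 1.645 × 2.8538) = −(-2.3088) = 2.3088%

2.31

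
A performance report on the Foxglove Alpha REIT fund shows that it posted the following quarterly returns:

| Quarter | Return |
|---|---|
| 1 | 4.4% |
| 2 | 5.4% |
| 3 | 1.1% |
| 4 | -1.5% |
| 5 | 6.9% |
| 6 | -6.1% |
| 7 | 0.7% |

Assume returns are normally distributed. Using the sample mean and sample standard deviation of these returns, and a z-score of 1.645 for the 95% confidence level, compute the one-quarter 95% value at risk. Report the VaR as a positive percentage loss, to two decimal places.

5.81

r̄ = (4.4 + 5.4 + 1.1 − 1.5 + 6.9 − 6.1 + 0.7) / 7 = 1.5571%
Sample σ = √[Σ(r − r̄)² / 6] = √[120.3171 / 6] = √20.0529 = 4.4780%
VaR = −(r̄ − z·σ) = −(1.5571 − 1.645 × 4.4780) = −(-5.8092) = 5.8092%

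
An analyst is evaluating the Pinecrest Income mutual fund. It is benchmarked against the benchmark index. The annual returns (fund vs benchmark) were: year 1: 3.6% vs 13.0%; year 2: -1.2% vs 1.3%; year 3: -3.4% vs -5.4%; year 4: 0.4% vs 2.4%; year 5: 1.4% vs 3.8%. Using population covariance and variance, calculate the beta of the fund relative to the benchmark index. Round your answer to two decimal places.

0.39

r̄p = 0.1600%,  r̄m = 3.0200%
Cov = Σ(rp − r̄p)(rm − r̄m) / 5 = 13.4928
Var(rm) = Σ(rm − r̄m)² / 5 = 34.8896
β = Cov / Var = 13.4928 / 34.8896 = 0.3867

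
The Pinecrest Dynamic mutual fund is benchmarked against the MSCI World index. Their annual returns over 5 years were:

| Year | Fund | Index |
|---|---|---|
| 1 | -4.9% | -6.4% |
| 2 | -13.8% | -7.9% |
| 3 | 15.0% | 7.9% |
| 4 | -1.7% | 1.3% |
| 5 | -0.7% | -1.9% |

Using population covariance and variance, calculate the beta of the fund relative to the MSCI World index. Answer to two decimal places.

1.55

r̄p = -1.2200%,  r̄m = -1.4000%
Cov = Σ(rp − r̄p)(rm − r̄m) / 5 = 49.8920
Var(rm) = Σ(rm − r̄m)² / 5 = 32.2560
β = Cov / Var = 49.8920 / 32.2560 = 1.5468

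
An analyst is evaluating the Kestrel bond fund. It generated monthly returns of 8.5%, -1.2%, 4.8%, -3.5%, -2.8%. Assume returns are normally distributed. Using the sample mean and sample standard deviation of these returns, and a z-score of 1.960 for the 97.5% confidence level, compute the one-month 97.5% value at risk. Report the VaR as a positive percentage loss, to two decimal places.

9.12

μ = (8.5 − 1.2 + 4.8 − 3.5 − 2.8) / 5 = 1.1600%
Sample σ = √[Σ(r − μ)² / 4] = √[110.0920 / 4] = √27.5230 = 5.2462%
VaR = −(μ − z·σ) = −(1.1600 − 1.960 × 5.2462) = −(-9.1226) = 9.1226%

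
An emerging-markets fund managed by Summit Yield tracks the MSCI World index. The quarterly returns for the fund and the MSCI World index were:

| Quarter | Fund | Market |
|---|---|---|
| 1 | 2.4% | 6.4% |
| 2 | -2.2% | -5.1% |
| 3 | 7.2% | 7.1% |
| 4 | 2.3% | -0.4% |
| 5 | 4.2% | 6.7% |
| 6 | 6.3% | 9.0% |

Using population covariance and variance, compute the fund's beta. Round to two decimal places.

0.55

r̄p = 3.3667%,  r̄m = 3.9500%
Cov = Σ(rp − r̄p)(rm − r̄m) / 6 = 13.6383
Var(rm) = Σ(rm − r̄m)² / 6 = 24.9692
β = Cov / Var = 13.6383 / 24.9692 = 0.5462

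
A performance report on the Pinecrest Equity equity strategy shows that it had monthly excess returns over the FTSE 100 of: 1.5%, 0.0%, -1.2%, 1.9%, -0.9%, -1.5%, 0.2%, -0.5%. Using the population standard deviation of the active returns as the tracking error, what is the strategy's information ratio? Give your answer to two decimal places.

-0.05

r̄ = (1.5 + 0 − 1.2 + 1.9 − 0.9 − 1.5 + 0.2 − 0.5) / 8 = -0.0625%
Population std dev = √[10.6188 / 8] = 1.1521%
IR = r̄ / tracking error = -0.0625 / 1.1521 = -0.0542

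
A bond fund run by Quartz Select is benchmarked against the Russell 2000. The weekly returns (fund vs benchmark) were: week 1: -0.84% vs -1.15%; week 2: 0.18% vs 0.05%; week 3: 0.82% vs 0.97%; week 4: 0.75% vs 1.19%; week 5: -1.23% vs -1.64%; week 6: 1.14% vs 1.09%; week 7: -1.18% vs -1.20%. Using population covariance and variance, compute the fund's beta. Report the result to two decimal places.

0.82

r̄p = -0.0514%,  r̄m = -0.0986%
Cov = Σ(rp − r̄p)(rm − r̄m) / 7 = 1.0433
Var(rm) = Σ(rm − r̄m)² / 7 = 1.2760
β = Cov / Var = 1.0433 / 1.2760 = 0.8176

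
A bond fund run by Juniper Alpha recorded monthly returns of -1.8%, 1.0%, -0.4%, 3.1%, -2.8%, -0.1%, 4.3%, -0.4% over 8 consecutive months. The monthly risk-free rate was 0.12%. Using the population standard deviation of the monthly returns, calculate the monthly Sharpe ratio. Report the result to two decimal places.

0.11

r̄ = (-1.8 + 1 − 0.4 + 3.1 − 2.8 − 0.1 + 4.3 − 0.4) / 8 = 0.3625%
Population σ = √[Σ(r − r̄)² / 8] = √[39.4588 / 8] = √4.9324 = 2.2209%
Sharpe = (r̄ − rf) / σ = (0.3625 − 0.12) / 2.2209 = 0.2425 / 2.2209 = 0.1092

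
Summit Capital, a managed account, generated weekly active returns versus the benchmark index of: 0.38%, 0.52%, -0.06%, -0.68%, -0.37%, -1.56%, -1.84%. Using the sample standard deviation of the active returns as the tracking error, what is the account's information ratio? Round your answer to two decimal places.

-0.57

Mean return r̄ = -3.610 / 7 = -0.5157%
Σ(r − r̄)² = 4.9752; sample σ = √(4.9752/6) = 0.9106%
IR = r̄ / tracking error = -0.5157 / 0.9106 = -0.5663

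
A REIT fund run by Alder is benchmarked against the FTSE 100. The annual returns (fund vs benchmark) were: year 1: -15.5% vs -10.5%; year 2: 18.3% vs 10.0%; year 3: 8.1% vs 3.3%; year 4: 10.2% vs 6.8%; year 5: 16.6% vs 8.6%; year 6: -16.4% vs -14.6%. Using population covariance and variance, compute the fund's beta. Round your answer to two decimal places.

r̄p = 3.5500%,  r̄m = 0.6000%
Cov = Σ(rp − r̄p)(rm − r̄m) / 6 = 135.2100
Var(rm) = Σ(rm − r̄m)² / 6 = 92.0567
β = Cov / Var = 135.2100 / 92.0567 = 1.4688

1.47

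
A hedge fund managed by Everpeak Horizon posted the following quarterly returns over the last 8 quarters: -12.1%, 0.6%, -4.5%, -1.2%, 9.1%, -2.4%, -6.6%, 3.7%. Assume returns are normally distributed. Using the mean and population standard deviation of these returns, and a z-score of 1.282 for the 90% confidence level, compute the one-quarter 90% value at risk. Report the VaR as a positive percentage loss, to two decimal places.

r̄ = (-12.1 + 0.6 − 4.5 − 1.2 + 9.1 − 2.4 − 6.6 + 3.7) / 8 = -13.40 / 8 = -1.6750%
Σ(r − r̄)² = (-12.1 − (-1.6750))² + (0.6 − (-1.6750))² + … = 291.8350
σ = √[291.8350 / 8] = 6.0398%
VaR = −(r̄ − z·σ) = −(-1.6750 − 1.282 × 6.0398) = −(-9.4180) = 9.4180%

9.42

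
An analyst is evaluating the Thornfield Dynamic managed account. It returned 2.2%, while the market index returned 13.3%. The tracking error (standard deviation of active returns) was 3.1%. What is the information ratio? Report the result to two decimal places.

-3.58

IR = (Rp − Rb) / TE = (2.2% − 13.3%) / 3.1% = -11.10% / 3.1% = -3.5806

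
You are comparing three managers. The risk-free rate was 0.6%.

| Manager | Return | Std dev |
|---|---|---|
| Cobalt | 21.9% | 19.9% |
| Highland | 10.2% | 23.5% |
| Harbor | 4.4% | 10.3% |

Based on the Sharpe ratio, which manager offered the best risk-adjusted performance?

Cobalt: Sharpe ratio = (21.9% − 0.6%) / 19.9% = 1.070
Highland: Sharpe ratio = (10.2% − 0.6%) / 23.5% = 0.409
Harbor: Sharpe ratio = (4.4% − 0.6%) / 10.3% = 0.369
Highest: Cobalt (1.070).

Cobalt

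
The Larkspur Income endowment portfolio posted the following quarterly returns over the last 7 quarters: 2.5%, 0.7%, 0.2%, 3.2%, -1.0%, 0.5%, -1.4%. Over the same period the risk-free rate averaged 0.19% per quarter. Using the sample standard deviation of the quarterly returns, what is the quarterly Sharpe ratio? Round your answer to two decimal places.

0.29

Mean return r̄ = 4.70 / 7 = 0.6714%
Σ(r − r̄)² = (2.5 − 0.6714)² + (0.7 − 0.6714)² + (0.2 − 0.6714)² + … = 17.0743
sample σ = √(17.0743 / 6) = √2.8457 = 1.6869%
Sharpe = (r̄ − rf) / σ = (0.6714 − 0.19) / 1.6869 = 0.4814 / 1.6869 = 0.2854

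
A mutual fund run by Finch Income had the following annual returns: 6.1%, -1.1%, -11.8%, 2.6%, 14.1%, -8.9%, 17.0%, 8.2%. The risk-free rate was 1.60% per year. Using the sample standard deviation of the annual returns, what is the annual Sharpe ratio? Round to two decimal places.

μ = (6.1 − 1.1 − 11.8 + 2.6 + 14.1 − 8.9 + 17 + 8.2) / 8 = 3.2750%
Σ(r − μ)² = (6.1 − 3.2750)² + (-1.1 − 3.2750)² + (-11.8 − 3.2750)² + … = 732.8750
σ = √[732.8750 / 7] = 10.2321%
Sharpe = (μ − rf) / σ = (3.2750 − 1.6) / 10.2321 = 1.6750 / 10.2321 = 0.1637

0.16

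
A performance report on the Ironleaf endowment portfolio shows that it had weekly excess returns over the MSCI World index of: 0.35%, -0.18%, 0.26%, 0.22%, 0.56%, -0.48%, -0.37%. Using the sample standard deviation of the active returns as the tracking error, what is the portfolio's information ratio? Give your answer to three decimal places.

Mean return r̄ = 0.360 / 7 = 0.0514%
Sample σ = √[Σ(r − r̄)² / 6] = √[0.9333 / 6] = √0.1556 = 0.3945%
IR = r̄ / tracking error = 0.0514 / 0.3945 = 0.1303

0.130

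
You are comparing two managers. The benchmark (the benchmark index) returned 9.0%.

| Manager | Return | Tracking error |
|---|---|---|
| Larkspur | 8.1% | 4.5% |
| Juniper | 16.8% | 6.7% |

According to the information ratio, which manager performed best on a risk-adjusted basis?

Larkspur: IR = (8.1% − 9.0%) / 4.5% = -0.200
Juniper: IR = (16.8% − 9.0%) / 6.7% = 1.164
Highest: Juniper (1.164).

Juniper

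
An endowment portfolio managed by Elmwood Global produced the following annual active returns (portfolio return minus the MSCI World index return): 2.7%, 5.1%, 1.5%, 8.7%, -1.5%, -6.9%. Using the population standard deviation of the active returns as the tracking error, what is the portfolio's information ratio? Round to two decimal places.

Mean return r̄ = 9.60 / 6 = 1.6000%
Population σ = √[Σ(r − r̄)² / 6] = √[145.7400 / 6] = √24.2900 = 4.9285%
IR = r̄ / tracking error = 1.6000 / 4.9285 = 0.3246

0.32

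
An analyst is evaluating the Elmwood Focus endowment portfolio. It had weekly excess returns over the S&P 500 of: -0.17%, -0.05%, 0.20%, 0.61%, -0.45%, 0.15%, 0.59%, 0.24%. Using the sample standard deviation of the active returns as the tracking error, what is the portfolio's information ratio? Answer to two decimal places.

0.39

r̄ = (-0.17 − 0.05 + 0.2 + 0.61 − 0.45 + 0.15 + 0.59 + 0.24) / 8 = 0.1400%
Σ(r − r̄)² = (-0.17 − 0.1400)² + (-0.05 − 0.1400)² + … = 0.9174
sample σ = √(0.9174 / 7) = √0.1311 = 0.3621%
IR = r̄ / tracking error = 0.1400 / 0.3621 = 0.3866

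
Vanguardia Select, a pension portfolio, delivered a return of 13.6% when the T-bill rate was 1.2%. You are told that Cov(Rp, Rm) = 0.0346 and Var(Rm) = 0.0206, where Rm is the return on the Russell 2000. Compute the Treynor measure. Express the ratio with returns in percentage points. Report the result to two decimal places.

7.38

β = Cov / Var = 0.0346 / 0.0206 = 1.6796
Treynor = (Rp − Rf) / β = (13.6% − 1.2%) / 1.6796 = 12.40 / 1.6796 = 7.3827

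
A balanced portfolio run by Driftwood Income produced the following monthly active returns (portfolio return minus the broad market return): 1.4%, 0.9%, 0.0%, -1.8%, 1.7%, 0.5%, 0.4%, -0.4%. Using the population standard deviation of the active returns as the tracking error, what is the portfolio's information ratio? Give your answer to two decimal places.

Mean return r̄ = 2.70 / 8 = 0.3375%
Population σ = √[Σ(r − r̄)² / 8] = √[8.5588 / 8] = √1.0699 = 1.0344%
IR = r̄ / tracking error = 0.3375 / 1.0344 = 0.3263

0.33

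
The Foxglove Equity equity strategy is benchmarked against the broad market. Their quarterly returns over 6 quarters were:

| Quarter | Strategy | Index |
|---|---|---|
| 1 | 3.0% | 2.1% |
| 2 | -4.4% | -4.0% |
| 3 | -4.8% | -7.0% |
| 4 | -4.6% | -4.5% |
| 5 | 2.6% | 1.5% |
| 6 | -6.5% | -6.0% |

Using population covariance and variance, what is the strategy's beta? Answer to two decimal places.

1.04

r̄p = -2.4500%,  r̄m = -2.9833%
Cov = Σ(rp − r̄p)(rm − r̄m) / 6 = 12.8742
Var(rm) = Σ(rm − r̄m)² / 6 = 12.4181
β = Cov / Var = 12.8742 / 12.4181 = 1.0367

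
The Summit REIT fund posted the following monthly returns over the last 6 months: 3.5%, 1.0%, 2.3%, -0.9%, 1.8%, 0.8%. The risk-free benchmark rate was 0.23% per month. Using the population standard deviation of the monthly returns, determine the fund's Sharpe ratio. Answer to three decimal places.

Mean return r̄ = 8.50 / 6 = 1.4167%
Population std dev = √[11.1883 / 6] = 1.3655%
Sharpe = (r̄ − rf) / σ = (1.4167 − 0.23) / 1.3655 = 1.1867 / 1.3655 = 0.8691

0.869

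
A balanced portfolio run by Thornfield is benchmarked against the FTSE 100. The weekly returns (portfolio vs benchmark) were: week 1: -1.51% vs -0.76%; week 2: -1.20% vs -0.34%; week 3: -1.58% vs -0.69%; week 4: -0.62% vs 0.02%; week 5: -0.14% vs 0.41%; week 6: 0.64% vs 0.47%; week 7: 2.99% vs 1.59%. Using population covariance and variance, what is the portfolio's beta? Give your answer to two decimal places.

1.94

r̄p = -0.2029%,  r̄m = 0.1000%
Cov = Σ(rp − r̄p)(rm − r̄m) / 7 = 1.1104
Var(rm) = Σ(rm − r̄m)² / 7 = 0.5738
β = Cov / Var = 1.1104 / 0.5738 = 1.9352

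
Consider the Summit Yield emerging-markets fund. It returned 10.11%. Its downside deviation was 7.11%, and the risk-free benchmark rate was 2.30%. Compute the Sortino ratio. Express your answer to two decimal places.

1.10

Sortino = (Rp − Rf) / σd = (10.11% − 2.30%) / 7.11% = 7.81% / 7.11% = 1.0985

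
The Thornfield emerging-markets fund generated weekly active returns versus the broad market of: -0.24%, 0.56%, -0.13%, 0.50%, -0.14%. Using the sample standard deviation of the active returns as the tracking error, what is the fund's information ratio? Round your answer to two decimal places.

r̄ = (-0.24 + 0.56 − 0.13 + 0.5 − 0.14) / 5 = 0.550 / 5 = 0.1100%
Σ(r − r̄)² = (-0.24 − 0.1100)² + (0.56 − 0.1100)² + … = 0.5972
σ = √[0.5972 / 4] = 0.3864%
IR = r̄ / tracking error = 0.1100 / 0.3864 = 0.2847

0.28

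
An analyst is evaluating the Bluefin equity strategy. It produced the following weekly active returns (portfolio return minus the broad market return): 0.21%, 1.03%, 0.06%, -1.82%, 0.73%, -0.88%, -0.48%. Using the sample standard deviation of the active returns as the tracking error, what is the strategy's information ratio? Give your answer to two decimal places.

r̄ = (0.21 + 1.03 + 0.06 − 1.82 + 0.73 − 0.88 − 0.48) / 7 = -0.1643%
Σ(r − r̄)² = 5.7698; sample σ = √(5.7698/6) = 0.9806%
IR = r̄ / tracking error = -0.1643 / 0.9806 = -0.1676

-0.17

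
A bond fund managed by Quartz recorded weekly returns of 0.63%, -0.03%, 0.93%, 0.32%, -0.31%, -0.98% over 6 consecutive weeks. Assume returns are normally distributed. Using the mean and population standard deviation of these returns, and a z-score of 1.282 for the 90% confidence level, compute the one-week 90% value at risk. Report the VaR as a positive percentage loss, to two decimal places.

0.71

r̄ = (0.63 − 0.03 + 0.93 + 0.32 − 0.31 − 0.98) / 6 = 0.560 / 6 = 0.0933%
Population std dev = √[2.3693 / 6] = 0.6284%
VaR = −(r̄ − z·σ) = −(0.0933 − 1.282 × 0.6284) = −(-0.7123) = 0.7123%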